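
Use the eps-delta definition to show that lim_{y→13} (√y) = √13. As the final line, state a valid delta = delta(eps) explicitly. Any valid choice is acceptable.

delta = min(13, √13·eps)

Let eps > 0. We want delta > 0 such that 0 < |y − 13| < delta implies |√y − √13| < eps.
Rationalise: √y − √13 = (y − 13)/(√y + √13), so |√y − √13| = |y − 13|/(√y + √13).
Restrict delta ≤ 13 so that |y − 13| < 13 forces y > 0, and then √y + √13 > √13.
Hence |√y − √13| < |y − 13|/√13, which is < eps once |y − 13| < √13·eps.
Take delta = min(13, √13·eps). If 0 < |y − 13| < delta then y > 0 and |√y − √13| < |y − 13|/√13 < eps.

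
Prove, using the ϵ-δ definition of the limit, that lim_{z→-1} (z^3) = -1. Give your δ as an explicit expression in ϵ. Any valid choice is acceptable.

δ = min(1, ϵ/7)

Let ϵ > 0. We seek δ > 0 with 0 < |z + 1| < δ ⇒ |z^3 + 1| < ϵ.
Factor: z^3 + 1 = (z + 1)(z^2 - z + 1), so |z^3 + 1| = |z + 1|·|z^2 - z + 1|.
Impose δ ≤ 1 so that |z| < 2; then |z^2 - z + 1| ≤ 7.
Hence |z^3 + 1| ≤ 7|z + 1|, which is < ϵ once |z + 1| < ϵ/7.
Take δ = min(1, ϵ/7). If 0 < |z + 1| < δ then both bounds hold and |z^3 + 1| ≤ 7|z + 1| < 7·(ϵ/7) = ϵ.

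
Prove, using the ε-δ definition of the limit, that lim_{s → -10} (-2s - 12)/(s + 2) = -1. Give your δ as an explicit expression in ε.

δ = min(4, 4ε)

Fix ε > 0. We want δ > 0 with 0 < |s + 10| < δ ⇒ |(-2s - 12)/(s + 2) + 1| < ε.
Combining over a common denominator, (-2s - 12)/(s + 2) + 1 = [(-2s - 12)·(-8) − 8·(s + 2)] / [(-8)·(s + 2)] = 8(s + 10) / ((-8)(s + 2)).
So |(-2s - 12)/(s + 2) + 1| = 8|s + 10| / (8·|s + 2|).
Restrict δ ≤ 4. Then |s + 10| < 4 gives |s + 2| = |(s + 10) + (-8)| ≥ 8 − 4 = 4.
Hence |(-2s - 12)/(s + 2) + 1| < 8|s + 10|/(8·4) = (1/4)|s + 10|, which is < ε once |s + 10| < 4ε.
Take δ = min(4, 4ε). Then 0 < |s + 10| < δ forces both bounds, so |(-2s - 12)/(s + 2) + 1| < ε.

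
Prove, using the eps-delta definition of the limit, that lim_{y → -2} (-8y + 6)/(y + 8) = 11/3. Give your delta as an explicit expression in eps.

Let eps > 0 be given. We want delta > 0 with 0 < |y + 2| < delta ⇒ |(-8y + 6)/(y + 8) − (11/3)| < eps.
Combining over a common denominator, (-8y + 6)/(y + 8) − (11/3) = [(-8y + 6)·6 − 22·(y + 8)] / [6·(y + 8)] = -70(y + 2) / (6(y + 8)).
So |(-8y + 6)/(y + 8) − (11/3)| = 70|y + 2| / (6·|y + 8|).
Restrict delta ≤ 3. Then |y + 2| < 3 gives |y + 8| = |(y + 2) + 6| ≥ 6 − 3 = 3.
Hence |(-8y + 6)/(y + 8) − (11/3)| < 70|y + 2|/(6·3) = (35/9)|y + 2|, which is < eps once |y + 2| < (9/35)eps.
Take delta = min(3, (9/35)eps). Then 0 < |y + 2| < delta forces both bounds, so |(-8y + 6)/(y + 8) − (11/3)| < eps.

delta = min(3, (9/35)eps)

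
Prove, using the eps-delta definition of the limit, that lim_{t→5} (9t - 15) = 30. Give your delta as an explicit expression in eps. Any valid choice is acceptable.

delta = eps/9

Fix eps > 0. We need delta > 0 so that 0 < |t − 5| < delta implies |(9t - 15) − 30| < eps.
|(9t - 15) − 30| = |9t - 45| = 9|t − 5|.
Thus it suffices that |t − 5| < eps/9.
Take delta = eps/9. If 0 < |t − 5| < delta then |(9t - 15) − 30| = 9|t − 5| < 9·(eps/9) = eps.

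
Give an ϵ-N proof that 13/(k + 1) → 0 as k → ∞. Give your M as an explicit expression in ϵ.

Fix ϵ > 0. For k ≥ 1, |13/(k + 1) − 0| = 13/(k + 1) ≤ 13/k.
We need 13/k < ϵ, i.e. k > 13/ϵ.
Take M = 13/ϵ. If k > M then |13/(k + 1)| ≤ 13/k < ϵ.

M = 13/ϵ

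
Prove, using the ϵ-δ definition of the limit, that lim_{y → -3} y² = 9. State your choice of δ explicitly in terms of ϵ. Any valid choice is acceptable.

Suppose ϵ > 0. We seek δ > 0 with 0 < |y + 3| < δ ⇒ |y² − 9| < ϵ.
Factor: y² − 9 = (y + 3)(y - 3), so |y² − 9| = |y + 3|·|y - 3|.
Impose δ ≤ 1 so that |y| < 4; then |y - 3| ≤ 7.
Hence |y² − 9| ≤ 7|y + 3|, which is < ϵ once |y + 3| < ϵ/7.
Take δ = min(1, ϵ/7). If 0 < |y + 3| < δ then both bounds hold and |y² − 9| ≤ 7|y + 3| < 7·(ϵ/7) = ϵ.

δ = min(1, ϵ/7)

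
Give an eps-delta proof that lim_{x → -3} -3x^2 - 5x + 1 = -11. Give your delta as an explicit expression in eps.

delta = min(2, eps/19)

Let eps > 0. We want delta > 0 such that 0 < |x + 3| < delta implies |(-3x^2 - 5x + 1) + 11| < eps.
(-3x^2 - 5x + 1) + 11 = -3x^2 - 5x + 12 = (x + 3)(-3x + 4).
So |(-3x^2 - 5x + 1) + 11| = |x + 3|·|-3x + 4|.
Assume first that |x + 3| < 2, so |x| < 5. Then |-3x + 4| ≤ 3·5 + 4 = 19.
Hence |(-3x^2 - 5x + 1) + 11| ≤ 19|x + 3| < eps provided |x + 3| < eps/19.
Take delta = min(2, eps/19). Then 0 < |x + 3| < delta gives both |x + 3| < 2 and |x + 3| < eps/19, so |(-3x^2 - 5x + 1) + 11| < eps.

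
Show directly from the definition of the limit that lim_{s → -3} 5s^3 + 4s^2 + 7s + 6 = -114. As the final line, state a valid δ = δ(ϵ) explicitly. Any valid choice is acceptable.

Let ϵ > 0 be given. We want δ > 0 such that 0 < |s + 3| < δ implies |(5s^3 + 4s^2 + 7s + 6) + 114| < ϵ.
(5s^3 + 4s^2 + 7s + 6) + 114 = 5s^3 + 4s^2 + 7s + 120 = (s + 3)(5s^2 - 11s + 40).
So |(5s^3 + 4s^2 + 7s + 6) + 114| = |s + 3|·|5s^2 - 11s + 40|.
Assume first that |s + 3| < 2, so |s| < 5. Then |5s^2 - 11s + 40| ≤ 5·5^2 + 11·5 + 40 = 220.
Hence |(5s^3 + 4s^2 + 7s + 6) + 114| ≤ 220|s + 3| < ϵ provided |s + 3| < ϵ/220.
Choosing δ = min(2, ϵ/220) ensures both conditions, hence |(5s^3 + 4s^2 + 7s + 6) + 114| < ϵ.

δ = min(2, ϵ/220)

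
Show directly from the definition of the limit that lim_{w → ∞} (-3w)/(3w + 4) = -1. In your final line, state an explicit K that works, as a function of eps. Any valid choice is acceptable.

Fix eps > 0. We seek K > 0 such that w > K implies |(-3w)/(3w + 4) + 1| < eps.
(-3w)/(3w + 4) + 1 = (3(-3w) − (-3)(3w + 4)) / (3(3w + 4)) = 12/(3(3w + 4)).
For w > 0 we have 3w + 4 > 3w, so |(-3w)/(3w + 4) + 1| = 12/(3(3w + 4)) < 12/(3·3w) = (4/3)/w.
Thus |(-3w)/(3w + 4) + 1| < eps whenever w > (4/3)/eps.
Take K = (4/3)/eps. If w > K then |(-3w)/(3w + 4) + 1| < (4/3)/w < eps.

K = (4/3)/eps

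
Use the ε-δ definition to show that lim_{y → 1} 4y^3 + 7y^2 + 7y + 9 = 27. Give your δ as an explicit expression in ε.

δ = min(2, ε/87)

Suppose ε > 0. We want δ > 0 such that 0 < |y − 1| < δ implies |(4y^3 + 7y^2 + 7y + 9) − 27| < ε.
(4y^3 + 7y^2 + 7y + 9) − 27 = 4y^3 + 7y^2 + 7y - 18 = (y − 1)(4y^2 + 11y + 18).
So |(4y^3 + 7y^2 + 7y + 9) − 27| = |y − 1|·|4y^2 + 11y + 18|.
Require δ ≤ 2. Then |y − 1| < 2 gives |y| < 3, and by the triangle inequality |4y^2 + 11y + 18| ≤ 4·3^2 + 11·3 + 18 = 87.
Hence |(4y^3 + 7y^2 + 7y + 9) − 27| ≤ 87|y − 1| < ε provided |y − 1| < ε/87.
Choosing δ = min(2, ε/87) ensures both conditions, hence |(4y^3 + 7y^2 + 7y + 9) − 27| < ε.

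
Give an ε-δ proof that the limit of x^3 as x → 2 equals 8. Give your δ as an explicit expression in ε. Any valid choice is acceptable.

Suppose ε > 0. We seek δ > 0 with 0 < |x − 2| < δ ⇒ |x^3 − 8| < ε.
Factor: x^3 − 8 = (x − 2)(x^2 + 2x + 4), so |x^3 − 8| = |x − 2|·|x^2 + 2x + 4|.
Restrict δ ≤ 1. Then |x − 2| < 1 gives |x| < 3, so by the triangle inequality |x^2 + 2x + 4| ≤ 3^2 + 2·3 + 4 = 19.
Hence |x^3 − 8| ≤ 19|x − 2|, which is < ε once |x − 2| < ε/19.
Take δ = min(1, ε/19). If 0 < |x − 2| < δ then both bounds hold and |x^3 − 8| ≤ 19|x − 2| < 19·(ε/19) = ε.

δ = min(1, ε/19)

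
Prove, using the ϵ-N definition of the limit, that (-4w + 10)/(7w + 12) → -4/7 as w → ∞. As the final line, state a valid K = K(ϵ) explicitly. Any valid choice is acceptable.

K = (118/49)/ϵ

Fix ϵ > 0. We seek K > 0 such that w > K implies |(-4w + 10)/(7w + 12) + 4/7| < ϵ.
(-4w + 10)/(7w + 12) + 4/7 = (7(-4w + 10) − (-4)(7w + 12)) / (7(7w + 12)) = 118/(7(7w + 12)).
For w > 0 we have 7w + 12 > 7w, so |(-4w + 10)/(7w + 12) + 4/7| = 118/(7(7w + 12)) < 118/(7·7w) = (118/49)/w.
Thus |(-4w + 10)/(7w + 12) + 4/7| < ϵ whenever w > (118/49)/ϵ.
Take K = (118/49)/ϵ. If w > K then |(-4w + 10)/(7w + 12) + 4/7| < (118/49)/w < ϵ.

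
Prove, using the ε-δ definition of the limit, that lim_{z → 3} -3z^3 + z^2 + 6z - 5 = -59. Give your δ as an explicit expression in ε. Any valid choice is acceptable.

δ = min(1, ε/98)

Let ε > 0 be given. We want δ > 0 such that 0 < |z − 3| < δ implies |(-3z^3 + z^2 + 6z - 5) + 59| < ε.
(-3z^3 + z^2 + 6z - 5) + 59 = -3z^3 + z^2 + 6z + 54 = (z − 3)(-3z^2 - 8z - 18).
So |(-3z^3 + z^2 + 6z - 5) + 59| = |z − 3|·|-3z^2 - 8z - 18|.
Assume first that |z − 3| < 1, so |z| < 4. Then |-3z^2 - 8z - 18| ≤ 3·4^2 + 8·4 + 18 = 98.
Hence |(-3z^3 + z^2 + 6z - 5) + 59| ≤ 98|z − 3| < ε provided |z − 3| < ε/98.
Take δ = min(1, ε/98). Then 0 < |z − 3| < δ gives both |z − 3| < 1 and |z − 3| < ε/98, so |(-3z^3 + z^2 + 6z - 5) + 59| < ε.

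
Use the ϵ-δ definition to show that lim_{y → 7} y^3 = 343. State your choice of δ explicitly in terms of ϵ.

δ = min(1, ϵ/169)

Let ϵ > 0. We seek δ > 0 with 0 < |y − 7| < δ ⇒ |y^3 − 343| < ϵ.
Factor: y^3 − 343 = (y − 7)(y^2 + 7y + 49), so |y^3 − 343| = |y − 7|·|y^2 + 7y + 49|.
Restrict δ ≤ 1. Then |y − 7| < 1 gives |y| < 8, so by the triangle inequality |y^2 + 7y + 49| ≤ 8^2 + 7·8 + 49 = 169.
Hence |y^3 − 343| ≤ 169|y − 7|, which is < ϵ once |y − 7| < ϵ/169.
Take δ = min(1, ϵ/169). If 0 < |y − 7| < δ then both bounds hold and |y^3 − 343| ≤ 169|y − 7| < 169·(ϵ/169) = ϵ.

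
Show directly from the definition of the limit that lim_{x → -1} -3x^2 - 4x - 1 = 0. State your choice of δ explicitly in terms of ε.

Fix ε > 0. We want δ > 0 such that 0 < |x + 1| < δ implies |(-3x^2 - 4x - 1)| < ε.
(-3x^2 - 4x - 1) = -3x^2 - 4x - 1 = (x + 1)(-3x - 1).
So |(-3x^2 - 4x - 1)| = |x + 1|·|-3x - 1|.
Require δ ≤ 1. Then |x + 1| < 1 gives |x| < 2, and by the triangle inequality |-3x - 1| ≤ 3·2 + 1 = 7.
Hence |(-3x^2 - 4x - 1)| ≤ 7|x + 1| < ε provided |x + 1| < ε/7.
Choosing δ = min(1, ε/7) ensures both conditions, hence |(-3x^2 - 4x - 1)| < ε.

δ = min(1, ε/7)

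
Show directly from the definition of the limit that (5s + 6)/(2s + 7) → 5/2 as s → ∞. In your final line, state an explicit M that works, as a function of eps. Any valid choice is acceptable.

M = (23/4)/eps

Let eps > 0 be given. We seek M > 0 such that s > M implies |(5s + 6)/(2s + 7) − (5/2)| < eps.
(5s + 6)/(2s + 7) − (5/2) = (2(5s + 6) − 5(2s + 7)) / (2(2s + 7)) = -23/(2(2s + 7)).
For s > 0 we have 2s + 7 > 2s, so |(5s + 6)/(2s + 7) − (5/2)| = 23/(2(2s + 7)) < 23/(2·2s) = (23/4)/s.
Thus |(5s + 6)/(2s + 7) − (5/2)| < eps whenever s > (23/4)/eps.
Take M = (23/4)/eps. If s > M then |(5s + 6)/(2s + 7) − (5/2)| < (23/4)/s < eps.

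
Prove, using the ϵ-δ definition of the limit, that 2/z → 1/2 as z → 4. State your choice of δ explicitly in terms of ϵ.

Let ϵ > 0 be given. We seek δ > 0 such that 0 < |z − 4| < δ implies |2/z − (1/2)| < ϵ.
|2/z − (1/2)| = 2·|4 − z|/(4·|z|) = 2|z − 4|/(4|z|).
Restrict δ ≤ 2. Then |z − 4| < 2 gives |z| > 2, so 4|z| > 8.
Then |2/z − (1/2)| < 2|z − 4|/8, which is < ϵ when |z − 4| < 4ϵ.
Take δ = min(2, 4ϵ). Then 0 < |z − 4| < δ gives both |z − 4| < 2 and |z − 4| < 4ϵ, so |2/z − (1/2)| < ϵ.

δ = min(2, 4ϵ)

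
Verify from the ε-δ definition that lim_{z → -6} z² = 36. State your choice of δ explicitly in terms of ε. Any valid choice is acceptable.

Fix ε > 0. We seek δ > 0 with 0 < |z + 6| < δ ⇒ |z² − 36| < ε.
Factor: z² − 36 = (z + 6)(z - 6), so |z² − 36| = |z + 6|·|z - 6|.
Restrict δ ≤ 1. Then |z + 6| < 1 gives |z| < 7, so by the triangle inequality |z - 6| ≤ 7 + 6 = 13.
Hence |z² − 36| ≤ 13|z + 6|, which is < ε once |z + 6| < ε/13.
Take δ = min(1, ε/13). If 0 < |z + 6| < δ then both bounds hold and |z² − 36| ≤ 13|z + 6| < 13·(ε/13) = ε.

δ = min(1, ε/13)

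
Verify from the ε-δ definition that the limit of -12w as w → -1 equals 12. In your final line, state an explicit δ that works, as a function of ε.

δ = ε/12

Fix ε > 0. We need δ > 0 so that 0 < |w + 1| < δ implies |(-12w) − 12| < ε.
|(-12w) − 12| = |-12w - 12| = 12|w + 1|.
Thus it suffices that |w + 1| < ε/12.
Choosing δ = ε/12 gives |(-12w) − 12| = 12|w + 1| < ε whenever |w + 1| < δ.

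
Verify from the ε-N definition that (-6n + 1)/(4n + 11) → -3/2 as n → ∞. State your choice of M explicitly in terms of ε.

M = (35/8)/ε

Suppose ε > 0. For n ≥ 1, |(-6n + 1)/(4n + 11) + 3/2| = |70|/(4(4n + 11)) = 70/(4(4n + 11)).
Since 4n + 11 ≥ 4n for n ≥ 1, this is ≤ 70/(4·4n) = (35/8)/n.
So |(-6n + 1)/(4n + 11) + 3/2| < ε whenever n > (35/8)/ε.
Take M = (35/8)/ε. If n > M then |(-6n + 1)/(4n + 11) + 3/2| ≤ (35/8)/n < ε.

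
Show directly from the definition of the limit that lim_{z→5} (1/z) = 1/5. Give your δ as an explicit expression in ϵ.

Let ϵ > 0 be given. We seek δ > 0 such that 0 < |z − 5| < δ implies |1/z − (1/5)| < ϵ.
|1/z − (1/5)| = |5 − z|/(5·|z|) = |z − 5|/(5|z|).
Restrict δ ≤ 5/2. Then |z − 5| < 5/2 gives |z| > 5/2, so 5|z| > 25/2.
Then |1/z − (1/5)| < |z − 5|/(25/2), which is < ϵ when |z − 5| < (25/2)ϵ.
Take δ = min(5/2, (25/2)ϵ). Then 0 < |z − 5| < δ gives both |z − 5| < 5/2 and |z − 5| < (25/2)ϵ, so |1/z − (1/5)| < ϵ.

δ = min(5/2, (25/2)ϵ)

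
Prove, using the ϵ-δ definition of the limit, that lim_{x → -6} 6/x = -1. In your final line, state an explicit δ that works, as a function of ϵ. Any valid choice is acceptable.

δ = min(3, 3ϵ)

Fix ϵ > 0. We seek δ > 0 such that 0 < |x + 6| < δ implies |6/x + 1| < ϵ.
|6/x + 1| = 6·|-6 − x|/(6·|x|) = 6|x + 6|/(6|x|).
Restrict δ ≤ 3. Then |x + 6| < 3 gives |x| > 3, so 6|x| > 18.
Then |6/x + 1| < 6|x + 6|/18, which is < ϵ when |x + 6| < 3ϵ.
Take δ = min(3, 3ϵ). Then 0 < |x + 6| < δ gives both |x + 6| < 3 and |x + 6| < 3ϵ, so |6/x + 1| < ϵ.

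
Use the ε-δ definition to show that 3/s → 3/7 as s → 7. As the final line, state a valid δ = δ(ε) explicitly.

Fix ε > 0. We seek δ > 0 such that 0 < |s − 7| < δ implies |3/s − (3/7)| < ε.
|3/s − (3/7)| = 3·|7 − s|/(7·|s|) = 3|s − 7|/(7|s|).
Require δ ≤ 7/2 so that |s| > 7 − 7/2 = 7/2, hence 7|s| > 49/2.
Then |3/s − (3/7)| < 3|s − 7|/(49/2), which is < ε when |s − 7| < (49/6)ε.
Take δ = min(7/2, (49/6)ε). Then 0 < |s − 7| < δ gives both |s − 7| < 7/2 and |s − 7| < (49/6)ε, so |3/s − (3/7)| < ε.

δ = min(7/2, (49/6)ε)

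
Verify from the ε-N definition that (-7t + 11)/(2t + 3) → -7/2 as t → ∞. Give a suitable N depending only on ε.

Let ε > 0. We seek N > 0 such that t > N implies |(-7t + 11)/(2t + 3) + 7/2| < ε.
(-7t + 11)/(2t + 3) + 7/2 = (2(-7t + 11) − (-7)(2t + 3)) / (2(2t + 3)) = 43/(2(2t + 3)).
For t > 0 we have 2t + 3 > 2t, so |(-7t + 11)/(2t + 3) + 7/2| = 43/(2(2t + 3)) < 43/(2·2t) = (43/4)/t.
Thus |(-7t + 11)/(2t + 3) + 7/2| < ε whenever t > (43/4)/ε.
Take N = (43/4)/ε. If t > N then |(-7t + 11)/(2t + 3) + 7/2| < (43/4)/t < ε.

N = (43/4)/ε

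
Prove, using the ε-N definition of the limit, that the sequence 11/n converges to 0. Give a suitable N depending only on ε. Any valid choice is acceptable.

Let ε > 0. For n ≥ 1, |11/n − 0| = 11/(n) ≤ 11/n.
We need 11/n < ε, i.e. n > 11/ε.
Take N = 11/ε. If n > N then |11/n| ≤ 11/n < ε.

N = 11/ε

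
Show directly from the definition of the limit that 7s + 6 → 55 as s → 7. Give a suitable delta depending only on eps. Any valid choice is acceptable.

Fix eps > 0. We need delta > 0 so that 0 < |s − 7| < delta implies |(7s + 6) − 55| < eps.
Since (7s + 6) − 55 = 7(s − 7), we have |(7s + 6) − 55| = 7|s − 7|.
Thus it suffices that |s − 7| < eps/7.
Take delta = eps/7. If 0 < |s − 7| < delta then |(7s + 6) − 55| = 7|s − 7| < 7·(eps/7) = eps.

delta = eps/7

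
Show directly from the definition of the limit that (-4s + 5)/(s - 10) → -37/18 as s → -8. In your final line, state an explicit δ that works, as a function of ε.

δ = min(9, (162/35)ε)

Let ε > 0 be given. We want δ > 0 with 0 < |s + 8| < δ ⇒ |(-4s + 5)/(s - 10) + 37/18| < ε.
Combining over a common denominator, (-4s + 5)/(s - 10) + 37/18 = [(-4s + 5)·(-18) − 37·(s - 10)] / [(-18)·(s - 10)] = 35(s + 8) / ((-18)(s - 10)).
So |(-4s + 5)/(s - 10) + 37/18| = 35|s + 8| / (18·|s − 10|).
Require δ ≤ 9, so |s − 10| ≥ |-18| − |s + 8| > 18 − 9 = 9.
Hence |(-4s + 5)/(s - 10) + 37/18| < 35|s + 8|/(18·9) = (35/162)|s + 8|, which is < ε once |s + 8| < (162/35)ε.
Take δ = min(9, (162/35)ε). Then 0 < |s + 8| < δ forces both bounds, so |(-4s + 5)/(s - 10) + 37/18| < ε.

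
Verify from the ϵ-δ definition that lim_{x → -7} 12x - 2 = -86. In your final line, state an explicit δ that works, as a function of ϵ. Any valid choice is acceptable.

δ = ϵ/12

Let ϵ > 0. We need δ > 0 so that 0 < |x + 7| < δ implies |(12x - 2) + 86| < ϵ.
|(12x - 2) + 86| = |12x + 84| = 12|x + 7|.
So 12|x + 7| < ϵ exactly when |x + 7| < ϵ/12.
Take δ = ϵ/12. If 0 < |x + 7| < δ then |(12x - 2) + 86| = 12|x + 7| < 12·(ϵ/12) = ϵ.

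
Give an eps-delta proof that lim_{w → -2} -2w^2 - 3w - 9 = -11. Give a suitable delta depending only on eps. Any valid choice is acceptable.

delta = min(2, eps/9)

Suppose eps > 0. We want delta > 0 such that 0 < |w + 2| < delta implies |(-2w^2 - 3w - 9) + 11| < eps.
(-2w^2 - 3w - 9) + 11 = -2w^2 - 3w + 2 = (w + 2)(-2w + 1).
So |(-2w^2 - 3w - 9) + 11| = |w + 2|·|-2w + 1|.
Assume first that |w + 2| < 2, so |w| < 4. Then |-2w + 1| ≤ 2·4 + 1 = 9.
Hence |(-2w^2 - 3w - 9) + 11| ≤ 9|w + 2| < eps provided |w + 2| < eps/9.
Take delta = min(2, eps/9). Then 0 < |w + 2| < delta gives both |w + 2| < 2 and |w + 2| < eps/9, so |(-2w^2 - 3w - 9) + 11| < eps.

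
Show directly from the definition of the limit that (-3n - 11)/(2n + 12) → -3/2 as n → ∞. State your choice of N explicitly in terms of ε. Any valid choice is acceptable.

Fix ε > 0. For n ≥ 1, |(-3n - 11)/(2n + 12) + 3/2| = |14|/(2(2n + 12)) = 14/(2(2n + 12)).
Since 2n + 12 ≥ 2n for n ≥ 1, this is ≤ 14/(2·2n) = (7/2)/n.
So |(-3n - 11)/(2n + 12) + 3/2| < ε whenever n > (7/2)/ε.
Take N = (7/2)/ε. If n > N then |(-3n - 11)/(2n + 12) + 3/2| ≤ (7/2)/n < ε.

N = (7/2)/ε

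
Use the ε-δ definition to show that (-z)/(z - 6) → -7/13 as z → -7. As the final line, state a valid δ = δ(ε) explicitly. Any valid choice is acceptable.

δ = min(13/2, (169/12)ε)

Let ε > 0. We want δ > 0 with 0 < |z + 7| < δ ⇒ |(-z)/(z - 6) + 7/13| < ε.
Combining over a common denominator, (-z)/(z - 6) + 7/13 = [(-z)·(-13) − 7·(z - 6)] / [(-13)·(z - 6)] = 6(z + 7) / ((-13)(z - 6)).
So |(-z)/(z - 6) + 7/13| = 6|z + 7| / (13·|z − 6|).
Restrict δ ≤ 13/2. Then |z + 7| < 13/2 gives |z − 6| = |(z + 7) + (-13)| ≥ 13 − 13/2 = 13/2.
Hence |(-z)/(z - 6) + 7/13| < 6|z + 7|/(13·(13/2)) = (12/169)|z + 7|, which is < ε once |z + 7| < (169/12)ε.
Take δ = min(13/2, (169/12)ε). Then 0 < |z + 7| < δ forces both bounds, so |(-z)/(z - 6) + 7/13| < ε.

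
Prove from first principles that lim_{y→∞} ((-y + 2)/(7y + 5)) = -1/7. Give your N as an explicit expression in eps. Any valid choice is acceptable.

Let eps > 0 be given. We seek N > 0 such that y > N implies |(-y + 2)/(7y + 5) + 1/7| < eps.
(-y + 2)/(7y + 5) + 1/7 = (7(-y + 2) − (-1)(7y + 5)) / (7(7y + 5)) = 19/(7(7y + 5)).
For y > 0 we have 7y + 5 > 7y, so |(-y + 2)/(7y + 5) + 1/7| = 19/(7(7y + 5)) < 19/(7·7y) = (19/49)/y.
Thus |(-y + 2)/(7y + 5) + 1/7| < eps whenever y > (19/49)/eps.
Take N = (19/49)/eps. If y > N then |(-y + 2)/(7y + 5) + 1/7| < (19/49)/y < eps.

N = (19/49)/eps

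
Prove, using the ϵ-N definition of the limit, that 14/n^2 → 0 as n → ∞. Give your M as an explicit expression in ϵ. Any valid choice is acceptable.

M = (14/ϵ)^{1/2}

Fix ϵ > 0. For n ≥ 1, |14/n^2 − 0| = 14/n^2.
14/n^2 < ϵ ⇔ n^2 > 14/ϵ ⇔ n > (14/ϵ)^{1/2}.
Take M = (14/ϵ)^{1/2}. Then n > M implies 14/n^2 < ϵ.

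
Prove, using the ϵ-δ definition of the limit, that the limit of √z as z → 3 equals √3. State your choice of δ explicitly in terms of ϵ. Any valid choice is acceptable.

Let ϵ > 0. We want δ > 0 such that 0 < |z − 3| < δ implies |√z − √3| < ϵ.
Rationalise: √z − √3 = (z − 3)/(√z + √3), so |√z − √3| = |z − 3|/(√z + √3).
Restrict δ ≤ 3 so that |z − 3| < 3 forces z > 0, and then √z + √3 > √3.
Hence |√z − √3| < |z − 3|/√3, which is < ϵ once |z − 3| < √3·ϵ.
Take δ = min(3, √3·ϵ). If 0 < |z − 3| < δ then z > 0 and |√z − √3| < |z − 3|/√3 < ϵ.

δ = min(3, √3·ϵ)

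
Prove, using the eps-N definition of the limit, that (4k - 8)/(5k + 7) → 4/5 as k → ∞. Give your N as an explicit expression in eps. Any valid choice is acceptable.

Let eps > 0 be given. For k ≥ 1, |(4k - 8)/(5k + 7) − (4/5)| = |-68|/(5(5k + 7)) = 68/(5(5k + 7)).
Since 5k + 7 ≥ 5k for k ≥ 1, this is ≤ 68/(5·5k) = (68/25)/k.
So |(4k - 8)/(5k + 7) − (4/5)| < eps whenever k > (68/25)/eps.
Take N = (68/25)/eps. If k > N then |(4k - 8)/(5k + 7) − (4/5)| ≤ (68/25)/k < eps.

N = (68/25)/eps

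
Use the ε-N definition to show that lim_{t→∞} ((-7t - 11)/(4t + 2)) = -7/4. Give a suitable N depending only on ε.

N = (15/8)/ε

Let ε > 0 be given. We seek N > 0 such that t > N implies |(-7t - 11)/(4t + 2) + 7/4| < ε.
(-7t - 11)/(4t + 2) + 7/4 = (4(-7t - 11) − (-7)(4t + 2)) / (4(4t + 2)) = -30/(4(4t + 2)).
For t > 0 we have 4t + 2 > 4t, so |(-7t - 11)/(4t + 2) + 7/4| = 30/(4(4t + 2)) < 30/(4·4t) = (15/8)/t.
Thus |(-7t - 11)/(4t + 2) + 7/4| < ε whenever t > (15/8)/ε.
Take N = (15/8)/ε. If t > N then |(-7t - 11)/(4t + 2) + 7/4| < (15/8)/t < ε.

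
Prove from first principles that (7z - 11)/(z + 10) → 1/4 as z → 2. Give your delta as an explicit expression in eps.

delta = min(6, (8/9)eps)

Fix eps > 0. We want delta > 0 with 0 < |z − 2| < delta ⇒ |(7z - 11)/(z + 10) − (1/4)| < eps.
Combining over a common denominator, (7z - 11)/(z + 10) − (1/4) = [(7z - 11)·12 − 3·(z + 10)] / [12·(z + 10)] = 81(z − 2) / (12(z + 10)).
So |(7z - 11)/(z + 10) − (1/4)| = 81|z − 2| / (12·|z + 10|).
Require delta ≤ 6, so |z + 10| ≥ |12| − |z − 2| > 12 − 6 = 6.
Hence |(7z - 11)/(z + 10) − (1/4)| < 81|z − 2|/(12·6) = (9/8)|z − 2|, which is < eps once |z − 2| < (8/9)eps.
Take delta = min(6, (8/9)eps). Then 0 < |z − 2| < delta forces both bounds, so |(7z - 11)/(z + 10) − (1/4)| < eps.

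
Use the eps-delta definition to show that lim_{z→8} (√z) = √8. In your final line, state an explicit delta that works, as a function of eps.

Let eps > 0. We want delta > 0 such that 0 < |z − 8| < delta implies |√z − √8| < eps.
Multiplying by the conjugate, |√z − √8| = |z − 8|/(√z + √8).
Restrict delta ≤ 8 so that |z − 8| < 8 forces z > 0, and then √z + √8 > √8.
Hence |√z − √8| < |z − 8|/√8, which is < eps once |z − 8| < √8·eps.
Take delta = min(8, √8·eps). If 0 < |z − 8| < delta then z > 0 and |√z − √8| < |z − 8|/√8 < eps.

delta = min(8, √8·eps)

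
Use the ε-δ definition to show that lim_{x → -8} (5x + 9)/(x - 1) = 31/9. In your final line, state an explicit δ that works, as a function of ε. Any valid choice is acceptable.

δ = min(9/2, (81/28)ε)

Let ε > 0. We want δ > 0 with 0 < |x + 8| < δ ⇒ |(5x + 9)/(x - 1) − (31/9)| < ε.
Combining over a common denominator, (5x + 9)/(x - 1) − (31/9) = [(5x + 9)·(-9) − (-31)·(x - 1)] / [(-9)·(x - 1)] = -14(x + 8) / ((-9)(x - 1)).
So |(5x + 9)/(x - 1) − (31/9)| = 14|x + 8| / (9·|x − 1|).
Require δ ≤ 9/2, so |x − 1| ≥ |-9| − |x + 8| > 9 − 9/2 = 9/2.
Hence |(5x + 9)/(x - 1) − (31/9)| < 14|x + 8|/(9·(9/2)) = (28/81)|x + 8|, which is < ε once |x + 8| < (81/28)ε.
Take δ = min(9/2, (81/28)ε). Then 0 < |x + 8| < δ forces both bounds, so |(5x + 9)/(x - 1) − (31/9)| < ε.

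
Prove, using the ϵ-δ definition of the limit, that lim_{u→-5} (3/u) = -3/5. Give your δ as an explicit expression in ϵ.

Fix ϵ > 0. We seek δ > 0 such that 0 < |u + 5| < δ implies |3/u + 3/5| < ϵ.
|3/u + 3/5| = 3·|-5 − u|/(5·|u|) = 3|u + 5|/(5|u|).
Require δ ≤ 5/2 so that |u| > 5 − 5/2 = 5/2, hence 5|u| > 25/2.
Then |3/u + 3/5| < 3|u + 5|/(25/2), which is < ϵ when |u + 5| < (25/6)ϵ.
Take δ = min(5/2, (25/6)ϵ). Then 0 < |u + 5| < δ gives both |u + 5| < 5/2 and |u + 5| < (25/6)ϵ, so |3/u + 3/5| < ϵ.

δ = min(5/2, (25/6)ϵ)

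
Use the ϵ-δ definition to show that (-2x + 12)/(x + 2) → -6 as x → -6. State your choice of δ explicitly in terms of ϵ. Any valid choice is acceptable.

Suppose ϵ > 0. We want δ > 0 with 0 < |x + 6| < δ ⇒ |(-2x + 12)/(x + 2) + 6| < ϵ.
Combining over a common denominator, (-2x + 12)/(x + 2) + 6 = [(-2x + 12)·(-4) − 24·(x + 2)] / [(-4)·(x + 2)] = -16(x + 6) / ((-4)(x + 2)).
So |(-2x + 12)/(x + 2) + 6| = 16|x + 6| / (4·|x + 2|).
Restrict δ ≤ 2. Then |x + 6| < 2 gives |x + 2| = |(x + 6) + (-4)| ≥ 4 − 2 = 2.
Hence |(-2x + 12)/(x + 2) + 6| < 16|x + 6|/(4·2) = 2|x + 6|, which is < ϵ once |x + 6| < (1/2)ϵ.
Take δ = min(2, (1/2)ϵ). Then 0 < |x + 6| < δ forces both bounds, so |(-2x + 12)/(x + 2) + 6| < ϵ.

δ = min(2, (1/2)ϵ)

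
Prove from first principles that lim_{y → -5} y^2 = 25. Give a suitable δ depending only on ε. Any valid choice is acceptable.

Fix ε > 0. We seek δ > 0 with 0 < |y + 5| < δ ⇒ |y^2 − 25| < ε.
Factor: y^2 − 25 = (y + 5)(y - 5), so |y^2 − 25| = |y + 5|·|y - 5|.
Restrict δ ≤ 1. Then |y + 5| < 1 gives |y| < 6, so by the triangle inequality |y - 5| ≤ 6 + 5 = 11.
Hence |y^2 − 25| ≤ 11|y + 5|, which is < ε once |y + 5| < ε/11.
Take δ = min(1, ε/11). If 0 < |y + 5| < δ then both bounds hold and |y^2 − 25| ≤ 11|y + 5| < 11·(ε/11) = ε.

δ = min(1, ε/11)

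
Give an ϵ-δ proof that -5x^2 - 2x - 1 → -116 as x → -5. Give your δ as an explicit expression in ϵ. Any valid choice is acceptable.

Suppose ϵ > 0. We want δ > 0 such that 0 < |x + 5| < δ implies |(-5x^2 - 2x - 1) + 116| < ϵ.
(-5x^2 - 2x - 1) + 116 = -5x^2 - 2x + 115 = (x + 5)(-5x + 23).
So |(-5x^2 - 2x - 1) + 116| = |x + 5|·|-5x + 23|.
Assume first that |x + 5| < 2, so |x| < 7. Then |-5x + 23| ≤ 5·7 + 23 = 58.
Hence |(-5x^2 - 2x - 1) + 116| ≤ 58|x + 5| < ϵ provided |x + 5| < ϵ/58.
Take δ = min(2, ϵ/58). Then 0 < |x + 5| < δ gives both |x + 5| < 2 and |x + 5| < ϵ/58, so |(-5x^2 - 2x - 1) + 116| < ϵ.

δ = min(2, ϵ/58)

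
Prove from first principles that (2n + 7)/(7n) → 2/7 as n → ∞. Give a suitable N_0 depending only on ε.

Let ε > 0 be given. For n ≥ 1, |(2n + 7)/(7n) − (2/7)| = |49|/(7(7n)) = 49/(7(7n)).
Since 7n ≥ 7n for n ≥ 1, this is ≤ 49/(7·7n) = 1/n.
So |(2n + 7)/(7n) − (2/7)| < ε whenever n > 1/ε.
Take N_0 = 1/ε. If n > N_0 then |(2n + 7)/(7n) − (2/7)| ≤ 1/n < ε.

N_0 = 1/ε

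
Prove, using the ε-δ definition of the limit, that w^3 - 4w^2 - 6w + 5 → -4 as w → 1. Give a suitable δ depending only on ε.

δ = min(2, ε/27)

Let ε > 0. We want δ > 0 such that 0 < |w − 1| < δ implies |(w^3 - 4w^2 - 6w + 5) + 4| < ε.
(w^3 - 4w^2 - 6w + 5) + 4 = w^3 - 4w^2 - 6w + 9 = (w − 1)(w^2 - 3w - 9).
So |(w^3 - 4w^2 - 6w + 5) + 4| = |w − 1|·|w^2 - 3w - 9|.
Require δ ≤ 2. Then |w − 1| < 2 gives |w| < 3, and by the triangle inequality |w^2 - 3w - 9| ≤ 3^2 + 3·3 + 9 = 27.
Hence |(w^3 - 4w^2 - 6w + 5) + 4| ≤ 27|w − 1| < ε provided |w − 1| < ε/27.
Choosing δ = min(2, ε/27) ensures both conditions, hence |(w^3 - 4w^2 - 6w + 5) + 4| < ε.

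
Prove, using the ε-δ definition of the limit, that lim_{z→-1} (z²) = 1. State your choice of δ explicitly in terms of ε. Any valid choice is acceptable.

δ = min(2, ε/4)

Fix ε > 0. We seek δ > 0 with 0 < |z + 1| < δ ⇒ |z² − 1| < ε.
Factor: z² − 1 = (z + 1)(z - 1), so |z² − 1| = |z + 1|·|z - 1|.
Restrict δ ≤ 2. Then |z + 1| < 2 gives |z| < 3, so by the triangle inequality |z - 1| ≤ 3 + 1 = 4.
Hence |z² − 1| ≤ 4|z + 1|, which is < ε once |z + 1| < ε/4.
Take δ = min(2, ε/4). If 0 < |z + 1| < δ then both bounds hold and |z² − 1| ≤ 4|z + 1| < 4·(ε/4) = ε.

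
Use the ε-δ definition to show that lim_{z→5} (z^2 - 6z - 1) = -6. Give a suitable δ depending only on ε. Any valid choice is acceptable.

δ = min(1, ε/7)

Fix ε > 0. We want δ > 0 such that 0 < |z − 5| < δ implies |(z^2 - 6z - 1) + 6| < ε.
(z^2 - 6z - 1) + 6 = z^2 - 6z + 5 = (z − 5)(z - 1).
So |(z^2 - 6z - 1) + 6| = |z − 5|·|z - 1|.
Require δ ≤ 1. Then |z − 5| < 1 gives |z| < 6, and by the triangle inequality |z - 1| ≤ 6 + 1 = 7.
Hence |(z^2 - 6z - 1) + 6| ≤ 7|z − 5| < ε provided |z − 5| < ε/7.
Choosing δ = min(1, ε/7) ensures both conditions, hence |(z^2 - 6z - 1) + 6| < ε.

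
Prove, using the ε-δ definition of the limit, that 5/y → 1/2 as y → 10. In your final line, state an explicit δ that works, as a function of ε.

Let ε > 0 be given. We seek δ > 0 such that 0 < |y − 10| < δ implies |5/y − (1/2)| < ε.
|5/y − (1/2)| = 5·|10 − y|/(10·|y|) = 5|y − 10|/(10|y|).
Restrict δ ≤ 5. Then |y − 10| < 5 gives |y| > 5, so 10|y| > 50.
Then |5/y − (1/2)| < 5|y − 10|/50, which is < ε when |y − 10| < 10ε.
Take δ = min(5, 10ε). Then 0 < |y − 10| < δ gives both |y − 10| < 5 and |y − 10| < 10ε, so |5/y − (1/2)| < ε.

δ = min(5, 10ε)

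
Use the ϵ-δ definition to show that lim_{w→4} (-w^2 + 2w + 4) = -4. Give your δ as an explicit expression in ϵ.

δ = min(2, ϵ/8)

Let ϵ > 0. We want δ > 0 such that 0 < |w − 4| < δ implies |(-w^2 + 2w + 4) + 4| < ϵ.
(-w^2 + 2w + 4) + 4 = -w^2 + 2w + 8 = (w − 4)(-w - 2).
So |(-w^2 + 2w + 4) + 4| = |w − 4|·|-w - 2|.
Assume first that |w − 4| < 2, so |w| < 6. Then |-w - 2| ≤ 6 + 2 = 8.
Hence |(-w^2 + 2w + 4) + 4| ≤ 8|w − 4| < ϵ provided |w − 4| < ϵ/8.
Take δ = min(2, ϵ/8). Then 0 < |w − 4| < δ gives both |w − 4| < 2 and |w − 4| < ϵ/8, so |(-w^2 + 2w + 4) + 4| < ϵ.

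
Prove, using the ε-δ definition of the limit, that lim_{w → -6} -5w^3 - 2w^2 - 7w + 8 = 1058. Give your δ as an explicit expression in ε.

Let ε > 0 be given. We want δ > 0 such that 0 < |w + 6| < δ implies |(-5w^3 - 2w^2 - 7w + 8) − 1058| < ε.
(-5w^3 - 2w^2 - 7w + 8) − 1058 = -5w^3 - 2w^2 - 7w - 1050 = (w + 6)(-5w^2 + 28w - 175).
So |(-5w^3 - 2w^2 - 7w + 8) − 1058| = |w + 6|·|-5w^2 + 28w - 175|.
Assume first that |w + 6| < 1, so |w| < 7. Then |-5w^2 + 28w - 175| ≤ 5·7^2 + 28·7 + 175 = 616.
Hence |(-5w^3 - 2w^2 - 7w + 8) − 1058| ≤ 616|w + 6| < ε provided |w + 6| < ε/616.
Choosing δ = min(1, ε/616) ensures both conditions, hence |(-5w^3 - 2w^2 - 7w + 8) − 1058| < ε.

δ = min(1, ε/616)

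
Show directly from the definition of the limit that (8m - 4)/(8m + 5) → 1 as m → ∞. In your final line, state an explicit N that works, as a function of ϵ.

Let ϵ > 0 be given. For m ≥ 1, |(8m - 4)/(8m + 5) − 1| = |-72|/(8(8m + 5)) = 72/(8(8m + 5)).
Since 8m + 5 ≥ 8m for m ≥ 1, this is ≤ 72/(8·8m) = (9/8)/m.
So |(8m - 4)/(8m + 5) − 1| < ϵ whenever m > (9/8)/ϵ.
Take N = (9/8)/ϵ. If m > N then |(8m - 4)/(8m + 5) − 1| ≤ (9/8)/m < ϵ.

N = (9/8)/ϵ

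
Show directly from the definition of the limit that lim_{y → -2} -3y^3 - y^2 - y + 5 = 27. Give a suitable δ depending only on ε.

Let ε > 0 be given. We want δ > 0 such that 0 < |y + 2| < δ implies |(-3y^3 - y^2 - y + 5) − 27| < ε.
(-3y^3 - y^2 - y + 5) − 27 = -3y^3 - y^2 - y - 22 = (y + 2)(-3y^2 + 5y - 11).
So |(-3y^3 - y^2 - y + 5) − 27| = |y + 2|·|-3y^2 + 5y - 11|.
Require δ ≤ 1. Then |y + 2| < 1 gives |y| < 3, and by the triangle inequality |-3y^2 + 5y - 11| ≤ 3·3^2 + 5·3 + 11 = 53.
Hence |(-3y^3 - y^2 - y + 5) − 27| ≤ 53|y + 2| < ε provided |y + 2| < ε/53.
Take δ = min(1, ε/53). Then 0 < |y + 2| < δ gives both |y + 2| < 1 and |y + 2| < ε/53, so |(-3y^3 - y^2 - y + 5) − 27| < ε.

δ = min(1, ε/53)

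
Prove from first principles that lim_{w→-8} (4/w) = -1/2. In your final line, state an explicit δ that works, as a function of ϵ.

Fix ϵ > 0. We seek δ > 0 such that 0 < |w + 8| < δ implies |4/w + 1/2| < ϵ.
|4/w + 1/2| = 4·|-8 − w|/(8·|w|) = 4|w + 8|/(8|w|).
Require δ ≤ 4 so that |w| > 8 − 4 = 4, hence 8|w| > 32.
Then |4/w + 1/2| < 4|w + 8|/32, which is < ϵ when |w + 8| < 8ϵ.
Take δ = min(4, 8ϵ). Then 0 < |w + 8| < δ gives both |w + 8| < 4 and |w + 8| < 8ϵ, so |4/w + 1/2| < ϵ.

δ = min(4, 8ϵ)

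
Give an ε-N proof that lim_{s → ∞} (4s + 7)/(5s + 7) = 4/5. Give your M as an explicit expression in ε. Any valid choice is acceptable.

M = (7/25)/ε

Suppose ε > 0. We seek M > 0 such that s > M implies |(4s + 7)/(5s + 7) − (4/5)| < ε.
(4s + 7)/(5s + 7) − (4/5) = (5(4s + 7) − 4(5s + 7)) / (5(5s + 7)) = 7/(5(5s + 7)).
For s > 0 we have 5s + 7 > 5s, so |(4s + 7)/(5s + 7) − (4/5)| = 7/(5(5s + 7)) < 7/(5·5s) = (7/25)/s.
Thus |(4s + 7)/(5s + 7) − (4/5)| < ε whenever s > (7/25)/ε.
Take M = (7/25)/ε. If s > M then |(4s + 7)/(5s + 7) − (4/5)| < (7/25)/s < ε.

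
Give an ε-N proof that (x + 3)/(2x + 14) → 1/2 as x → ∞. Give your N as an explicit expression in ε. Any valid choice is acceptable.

Let ε > 0 be given. We seek N > 0 such that x > N implies |(x + 3)/(2x + 14) − (1/2)| < ε.
(x + 3)/(2x + 14) − (1/2) = (2(x + 3) − (2x + 14)) / (2(2x + 14)) = -8/(2(2x + 14)).
For x > 0 we have 2x + 14 > 2x, so |(x + 3)/(2x + 14) − (1/2)| = 8/(2(2x + 14)) < 8/(2·2x) = 2/x.
Thus |(x + 3)/(2x + 14) − (1/2)| < ε whenever x > 2/ε.
Take N = 2/ε. If x > N then |(x + 3)/(2x + 14) − (1/2)| < 2/x < ε.

N = 2/ε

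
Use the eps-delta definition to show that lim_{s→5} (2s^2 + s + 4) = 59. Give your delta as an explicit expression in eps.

Suppose eps > 0. We want delta > 0 such that 0 < |s − 5| < delta implies |(2s^2 + s + 4) − 59| < eps.
(2s^2 + s + 4) − 59 = 2s^2 + s - 55 = (s − 5)(2s + 11).
So |(2s^2 + s + 4) − 59| = |s − 5|·|2s + 11|.
Require delta ≤ 2. Then |s − 5| < 2 gives |s| < 7, and by the triangle inequality |2s + 11| ≤ 2·7 + 11 = 25.
Hence |(2s^2 + s + 4) − 59| ≤ 25|s − 5| < eps provided |s − 5| < eps/25.
Take delta = min(2, eps/25). Then 0 < |s − 5| < delta gives both |s − 5| < 2 and |s − 5| < eps/25, so |(2s^2 + s + 4) − 59| < eps.

delta = min(2, eps/25)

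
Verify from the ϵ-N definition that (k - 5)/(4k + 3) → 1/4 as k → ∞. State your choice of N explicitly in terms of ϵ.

N = (23/16)/ϵ

Suppose ϵ > 0. For k ≥ 1, |(k - 5)/(4k + 3) − (1/4)| = |-23|/(4(4k + 3)) = 23/(4(4k + 3)).
Since 4k + 3 ≥ 4k for k ≥ 1, this is ≤ 23/(4·4k) = (23/16)/k.
So |(k - 5)/(4k + 3) − (1/4)| < ϵ whenever k > (23/16)/ϵ.
Take N = (23/16)/ϵ. If k > N then |(k - 5)/(4k + 3) − (1/4)| ≤ (23/16)/k < ϵ.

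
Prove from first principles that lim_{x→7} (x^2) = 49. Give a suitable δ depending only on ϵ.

Suppose ϵ > 0. We seek δ > 0 with 0 < |x − 7| < δ ⇒ |x^2 − 49| < ϵ.
Factor: x^2 − 49 = (x − 7)(x + 7), so |x^2 − 49| = |x − 7|·|x + 7|.
Restrict δ ≤ 1. Then |x − 7| < 1 gives |x| < 8, so by the triangle inequality |x + 7| ≤ 8 + 7 = 15.
Hence |x^2 − 49| ≤ 15|x − 7|, which is < ϵ once |x − 7| < ϵ/15.
Take δ = min(1, ϵ/15). If 0 < |x − 7| < δ then both bounds hold and |x^2 − 49| ≤ 15|x − 7| < 15·(ϵ/15) = ϵ.

δ = min(1, ϵ/15)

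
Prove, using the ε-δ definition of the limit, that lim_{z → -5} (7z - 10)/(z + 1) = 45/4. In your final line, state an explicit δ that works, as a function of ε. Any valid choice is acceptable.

Let ε > 0. We want δ > 0 with 0 < |z + 5| < δ ⇒ |(7z - 10)/(z + 1) − (45/4)| < ε.
Combining over a common denominator, (7z - 10)/(z + 1) − (45/4) = [(7z - 10)·(-4) − (-45)·(z + 1)] / [(-4)·(z + 1)] = 17(z + 5) / ((-4)(z + 1)).
So |(7z - 10)/(z + 1) − (45/4)| = 17|z + 5| / (4·|z + 1|).
Require δ ≤ 2, so |z + 1| ≥ |-4| − |z + 5| > 4 − 2 = 2.
Hence |(7z - 10)/(z + 1) − (45/4)| < 17|z + 5|/(4·2) = (17/8)|z + 5|, which is < ε once |z + 5| < (8/17)ε.
Take δ = min(2, (8/17)ε). Then 0 < |z + 5| < δ forces both bounds, so |(7z - 10)/(z + 1) − (45/4)| < ε.

δ = min(2, (8/17)ε)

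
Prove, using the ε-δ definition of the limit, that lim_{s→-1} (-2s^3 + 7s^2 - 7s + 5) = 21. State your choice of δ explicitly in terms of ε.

δ = min(1, ε/42)

Let ε > 0 be given. We want δ > 0 such that 0 < |s + 1| < δ implies |(-2s^3 + 7s^2 - 7s + 5) − 21| < ε.
(-2s^3 + 7s^2 - 7s + 5) − 21 = -2s^3 + 7s^2 - 7s - 16 = (s + 1)(-2s^2 + 9s - 16).
So |(-2s^3 + 7s^2 - 7s + 5) − 21| = |s + 1|·|-2s^2 + 9s - 16|.
Require δ ≤ 1. Then |s + 1| < 1 gives |s| < 2, and by the triangle inequality |-2s^2 + 9s - 16| ≤ 2·2^2 + 9·2 + 16 = 42.
Hence |(-2s^3 + 7s^2 - 7s + 5) − 21| ≤ 42|s + 1| < ε provided |s + 1| < ε/42.
Choosing δ = min(1, ε/42) ensures both conditions, hence |(-2s^3 + 7s^2 - 7s + 5) − 21| < ε.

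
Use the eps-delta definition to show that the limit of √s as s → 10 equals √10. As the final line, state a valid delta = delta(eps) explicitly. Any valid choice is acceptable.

delta = min(10, √10·eps)

Let eps > 0 be given. We want delta > 0 such that 0 < |s − 10| < delta implies |√s − √10| < eps.
Rationalise: √s − √10 = (s − 10)/(√s + √10), so |√s − √10| = |s − 10|/(√s + √10).
Restrict delta ≤ 10 so that |s − 10| < 10 forces s > 0, and then √s + √10 > √10.
Hence |√s − √10| < |s − 10|/√10, which is < eps once |s − 10| < √10·eps.
Take delta = min(10, √10·eps). If 0 < |s − 10| < delta then s > 0 and |√s − √10| < |s − 10|/√10 < eps.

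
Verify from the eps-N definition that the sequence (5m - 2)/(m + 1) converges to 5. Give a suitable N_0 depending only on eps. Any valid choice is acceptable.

N_0 = 7/eps

Let eps > 0. For m ≥ 1, |(5m - 2)/(m + 1) − 5| = |-7|/((m + 1)) = 7/((m + 1)).
Since m + 1 ≥ m for m ≥ 1, this is ≤ 7/(m) = 7/m.
So |(5m - 2)/(m + 1) − 5| < eps whenever m > 7/eps.
Take N_0 = 7/eps. If m > N_0 then |(5m - 2)/(m + 1) − 5| ≤ 7/m < eps.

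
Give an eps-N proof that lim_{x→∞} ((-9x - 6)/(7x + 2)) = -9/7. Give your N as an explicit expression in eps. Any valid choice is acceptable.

Fix eps > 0. We seek N > 0 such that x > N implies |(-9x - 6)/(7x + 2) + 9/7| < eps.
(-9x - 6)/(7x + 2) + 9/7 = (7(-9x - 6) − (-9)(7x + 2)) / (7(7x + 2)) = -24/(7(7x + 2)).
For x > 0 we have 7x + 2 > 7x, so |(-9x - 6)/(7x + 2) + 9/7| = 24/(7(7x + 2)) < 24/(7·7x) = (24/49)/x.
Thus |(-9x - 6)/(7x + 2) + 9/7| < eps whenever x > (24/49)/eps.
Take N = (24/49)/eps. If x > N then |(-9x - 6)/(7x + 2) + 9/7| < (24/49)/x < eps.

N = (24/49)/eps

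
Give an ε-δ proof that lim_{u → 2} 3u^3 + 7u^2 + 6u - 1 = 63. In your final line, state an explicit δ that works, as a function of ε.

δ = min(1, ε/98)

Let ε > 0 be given. We want δ > 0 such that 0 < |u − 2| < δ implies |(3u^3 + 7u^2 + 6u - 1) − 63| < ε.
(3u^3 + 7u^2 + 6u - 1) − 63 = 3u^3 + 7u^2 + 6u - 64 = (u − 2)(3u^2 + 13u + 32).
So |(3u^3 + 7u^2 + 6u - 1) − 63| = |u − 2|·|3u^2 + 13u + 32|.
Assume first that |u − 2| < 1, so |u| < 3. Then |3u^2 + 13u + 32| ≤ 3·3^2 + 13·3 + 32 = 98.
Hence |(3u^3 + 7u^2 + 6u - 1) − 63| ≤ 98|u − 2| < ε provided |u − 2| < ε/98.
Choosing δ = min(1, ε/98) ensures both conditions, hence |(3u^3 + 7u^2 + 6u - 1) − 63| < ε.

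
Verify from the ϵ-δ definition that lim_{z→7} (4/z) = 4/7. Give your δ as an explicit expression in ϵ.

δ = min(7/2, (49/8)ϵ)

Fix ϵ > 0. We seek δ > 0 such that 0 < |z − 7| < δ implies |4/z − (4/7)| < ϵ.
|4/z − (4/7)| = 4·|7 − z|/(7·|z|) = 4|z − 7|/(7|z|).
Restrict δ ≤ 7/2. Then |z − 7| < 7/2 gives |z| > 7/2, so 7|z| > 49/2.
Then |4/z − (4/7)| < 4|z − 7|/(49/2), which is < ϵ when |z − 7| < (49/8)ϵ.
Take δ = min(7/2, (49/8)ϵ). Then 0 < |z − 7| < δ gives both |z − 7| < 7/2 and |z − 7| < (49/8)ϵ, so |4/z − (4/7)| < ϵ.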